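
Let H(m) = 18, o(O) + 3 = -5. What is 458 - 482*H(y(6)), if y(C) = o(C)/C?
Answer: -8218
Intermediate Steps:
o(O) = -8 (o(O) = -3 - 5 = -8)
y(C) = -8/C
458 - 482*H(y(6)) = 458 - 482*18 = 458 - 8676 = -8218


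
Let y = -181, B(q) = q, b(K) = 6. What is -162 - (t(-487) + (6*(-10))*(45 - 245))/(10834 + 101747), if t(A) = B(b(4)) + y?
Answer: -18249947/112581 ≈ -162.10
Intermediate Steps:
t(A) = -175 (t(A) = 6 - 181 = -175)
-162 - (t(-487) + (6*(-10))*(45 - 245))/(10834 + 101747) = -162 - (-175 + (6*(-10))*(45 - 245))/(10834 + 101747) = -162 - (-175 - 60*(-200))/112581 = -162 - (-175 + 12000)/112581 = -162 - 11825/112581 = -18249947/112581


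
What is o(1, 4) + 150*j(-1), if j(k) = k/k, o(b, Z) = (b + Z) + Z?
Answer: 159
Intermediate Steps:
o(b, Z) = b + 2*Z (o(b, Z) = (Z + b) + Z = b + 2*Z)
j(k) = 1
o(1, 4) + 150*j(-1) = (1 + 2*4) + 150*1 = (1 + 8) + 150 = 9 + 150 = 159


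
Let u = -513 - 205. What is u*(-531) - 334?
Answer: 380924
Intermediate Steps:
u = -718
u*(-531) - 334 = -718*(-531) - 334 = 381258 - 334 = 380924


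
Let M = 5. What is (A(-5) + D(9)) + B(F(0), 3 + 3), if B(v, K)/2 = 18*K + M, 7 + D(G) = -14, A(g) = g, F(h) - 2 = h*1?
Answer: 200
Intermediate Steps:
F(h) = 2 + h (F(h) = 2 + h*1 = 2 + h)
D(G) = -21 (D(G) = -7 - 14 = -21)
B(v, K) = 10 + 36*K (B(v, K) = 2*(18*K + 5) = 2*(5 + 18*K) = 10 + 36*K)
(A(-5) + D(9)) + B(F(0), 3 + 3) = (-5 - 21) + (10 + 36*(3 + 3)) = -26 + (10 + 36*6) = -26 + (10 + 216) = -26 + 226 = 200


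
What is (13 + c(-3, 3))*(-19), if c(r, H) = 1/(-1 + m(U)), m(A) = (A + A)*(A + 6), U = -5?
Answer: -2698/11 ≈ -245.27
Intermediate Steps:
m(A) = 2*A*(6 + A) (m(A) = (2*A)*(6 + A) = 2*A*(6 + A))
c(r, H) = -1/11 (c(r, H) = 1/(-1 + 2*(-5)*(6 - 5)) = 1/(-1 + 2*(-5)*1) = 1/(-1 - 10) = 1/(-11) = -1/11)
(13 + c(-3, 3))*(-19) = (13 - 1/11)*(-19) = (142/11)*(-19) = -2698/11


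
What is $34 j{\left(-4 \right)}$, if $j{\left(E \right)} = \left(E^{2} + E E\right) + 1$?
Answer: $1122$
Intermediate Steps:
$j{\left(E \right)} = 1 + 2 E^{2}$ ($j{\left(E \right)} = \left(E^{2} + E^{2}\right) + 1 = 2 E^{2} + 1 = 1 + 2 E^{2}$)
$34 j{\left(-4 \right)} = 34 \left(1 + 2 \left(-4\right)^{2}\right) = 34 \left(1 + 2 \cdot 16\right) = 34 \left(1 + 32\right) = 34 \cdot 33 = 1122$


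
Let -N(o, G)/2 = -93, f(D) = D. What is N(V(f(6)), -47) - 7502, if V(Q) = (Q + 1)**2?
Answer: -7316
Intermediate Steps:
V(Q) = (1 + Q)**2
N(o, G) = 186 (N(o, G) = -2*(-93) = 186)
N(V(f(6)), -47) - 7502 = 186 - 7502 = -7316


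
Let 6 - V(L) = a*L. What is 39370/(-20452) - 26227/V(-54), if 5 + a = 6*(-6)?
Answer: 112366411/11289504 ≈ 9.9532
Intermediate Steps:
a = -41 (a = -5 + 6*(-6) = -5 - 36 = -41)
V(L) = 6 + 41*L (V(L) = 6 - (-41)*L = 6 + 41*L)
39370/(-20452) - 26227/V(-54) = 39370/(-20452) - 26227/(6 + 41*(-54)) = 39370*(-1/20452) - 26227/(6 - 2214) = -19685/10226 - 26227/(-2208) = -19685/10226 - 26227*(-1/2208) = -19685/10226 + 26227/2208 = 112366411/11289504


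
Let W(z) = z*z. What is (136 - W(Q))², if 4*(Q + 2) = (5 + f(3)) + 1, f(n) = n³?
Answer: 2405601/256 ≈ 9396.9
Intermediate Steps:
Q = 25/4 (Q = -2 + ((5 + 3³) + 1)/4 = -2 + ((5 + 27) + 1)/4 = -2 + (32 + 1)/4 = -2 + (¼)*33 = -2 + 33/4 = 25/4 ≈ 6.2500)
W(z) = z²
(136 - W(Q))² = (136 - (25/4)²)² = (136 - 1*625/16)² = (136 - 625/16)² = (1551/16)² = 2405601/256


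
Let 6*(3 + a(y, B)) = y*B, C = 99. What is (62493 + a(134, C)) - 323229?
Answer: -258528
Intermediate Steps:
a(y, B) = -3 + B*y/6 (a(y, B) = -3 + (y*B)/6 = -3 + (B*y)/6 = -3 + B*y/6)
(62493 + a(134, C)) - 323229 = (62493 + (-3 + (⅙)*99*134)) - 323229 = (62493 + (-3 + 2211)) - 323229 = (62493 + 2208) - 323229 = 64701 - 323229 = -258528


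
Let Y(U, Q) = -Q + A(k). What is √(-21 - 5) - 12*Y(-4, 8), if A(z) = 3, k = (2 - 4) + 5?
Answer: 60 + I*√26 ≈ 60.0 + 5.099*I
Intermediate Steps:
k = 3 (k = -2 + 5 = 3)
Y(U, Q) = 3 - Q (Y(U, Q) = -Q + 3 = 3 - Q)
√(-21 - 5) - 12*Y(-4, 8) = √(-21 - 5) - 12*(3 - 1*8) = √(-26) - 12*(3 - 8) = I*√26 - 12*(-5) = I*√26 + 60 = 60 + I*√26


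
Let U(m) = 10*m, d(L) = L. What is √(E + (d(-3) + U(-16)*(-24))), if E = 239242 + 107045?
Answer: 2*√87531 ≈ 591.71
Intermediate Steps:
E = 346287
√(E + (d(-3) + U(-16)*(-24))) = √(346287 + (-3 + (10*(-16))*(-24))) = √(346287 + (-3 - 160*(-24))) = √(346287 + (-3 + 3840)) = √(346287 + 3837) = √350124 = 2*√87531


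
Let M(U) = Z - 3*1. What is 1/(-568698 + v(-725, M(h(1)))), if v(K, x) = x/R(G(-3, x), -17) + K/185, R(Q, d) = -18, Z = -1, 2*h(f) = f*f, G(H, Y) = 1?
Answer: -333/189377665 ≈ -1.7584e-6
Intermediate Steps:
h(f) = f²/2 (h(f) = (f*f)/2 = f²/2)
M(U) = -4 (M(U) = -1 - 3*1 = -1 - 3 = -4)
v(K, x) = -x/18 + K/185 (v(K, x) = x/(-18) + K/185 = x*(-1/18) + K*(1/185) = -x/18 + K/185)
1/(-568698 + v(-725, M(h(1)))) = 1/(-568698 + (-1/18*(-4) + (1/185)*(-725))) = 1/(-568698 + (2/9 - 145/37)) = 1/(-568698 - 1231/333) = 1/(-189377665/333) = -333/189377665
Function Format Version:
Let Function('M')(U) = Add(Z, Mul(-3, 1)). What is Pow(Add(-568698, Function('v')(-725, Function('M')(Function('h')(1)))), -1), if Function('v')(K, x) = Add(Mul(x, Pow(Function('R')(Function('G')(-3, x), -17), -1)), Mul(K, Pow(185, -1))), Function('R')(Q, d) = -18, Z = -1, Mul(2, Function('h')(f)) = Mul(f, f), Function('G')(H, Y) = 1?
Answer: Rational(-333, 189377665) ≈ -1.7584e-6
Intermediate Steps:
Function('h')(f) = Mul(Rational(1, 2), Pow(f, 2)) (Function('h')(f) = Mul(Rational(1, 2), Mul(f, f)) = Mul(Rational(1, 2), Pow(f, 2)))
Function('M')(U) = -4 (Function('M')(U) = Add(-1, Mul(-3, 1)) = Add(-1, -3) = -4)
Function('v')(K, x) = Add(Mul(Rational(-1, 18), x), Mul(Rational(1, 185), K)) (Function('v')(K, x) = Add(Mul(x, Pow(-18, -1)), Mul(K, Pow(185, -1))) = Add(Mul(x, Rational(-1, 18)), Mul(K, Rational(1, 185))) = Add(Mul(Rational(-1, 18), x), Mul(Rational(1, 185), K)))
Pow(Add(-568698, Function('v')(-725, Function('M')(Function('h')(1)))), -1) = Pow(Add(-568698, Add(Mul(Rational(-1, 18), -4), Mul(Rational(1, 185), -725))), -1) = Pow(Add(-568698, Add(Rational(2, 9), Rational(-145, 37))), -1) = Pow(Add(-568698, Rational(-1231, 333)), -1) = Pow(Rational(-189377665, 333), -1) = Rational(-333, 189377665)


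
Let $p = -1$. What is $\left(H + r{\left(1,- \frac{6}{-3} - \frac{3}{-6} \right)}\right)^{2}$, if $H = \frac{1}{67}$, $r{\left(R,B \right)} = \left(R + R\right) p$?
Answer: $\frac{17689}{4489} \approx 3.9405$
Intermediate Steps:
$r{\left(R,B \right)} = - 2 R$ ($r{\left(R,B \right)} = \left(R + R\right) \left(-1\right) = 2 R \left(-1\right) = - 2 R$)
$H = \frac{1}{67} \approx 0.014925$
$\left(H + r{\left(1,- \frac{6}{-3} - \frac{3}{-6} \right)}\right)^{2} = \left(\frac{1}{67} - 2\right)^{2} = \left(- \frac{133}{67}\right)^{2} = \frac{17689}{4489}$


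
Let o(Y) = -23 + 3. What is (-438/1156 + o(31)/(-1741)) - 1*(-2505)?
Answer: 2520406771/1006298 ≈ 2504.6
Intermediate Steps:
o(Y) = -20
(-438/1156 + o(31)/(-1741)) - 1*(-2505) = (-438/1156 - 20/(-1741)) - 1*(-2505) = (-438*1/1156 - 20*(-1/1741)) + 2505 = (-219/578 + 20/1741) + 2505 = -369719/1006298 + 2505 = 2520406771/1006298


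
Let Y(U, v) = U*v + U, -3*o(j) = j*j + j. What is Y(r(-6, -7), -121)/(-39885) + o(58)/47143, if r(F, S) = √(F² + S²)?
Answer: -3422/141429 + 8*√85/2659 ≈ 0.0035425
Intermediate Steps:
o(j) = -j/3 - j²/3 (o(j) = -(j*j + j)/3 = -(j² + j)/3 = -(j + j²)/3 = -j/3 - j²/3)
Y(U, v) = U + U*v
Y(r(-6, -7), -121)/(-39885) + o(58)/47143 = (√((-6)² + (-7)²)*(1 - 121))/(-39885) - ⅓*58*(1 + 58)/47143 = (√(36 + 49)*(-120))*(-1/39885) - ⅓*58*59*(1/47143) = (√85*(-120))*(-1/39885) - 3422/3*1/47143 = -120*√85*(-1/39885) - 3422/141429 = 8*√85/2659 - 3422/141429 = -3422/141429 + 8*√85/2659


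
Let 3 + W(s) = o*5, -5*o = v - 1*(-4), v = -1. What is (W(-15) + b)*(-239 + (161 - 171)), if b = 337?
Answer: -82419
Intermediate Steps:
o = -⅗ (o = -(-1 - 1*(-4))/5 = -(-1 + 4)/5 = -⅕*3 = -⅗ ≈ -0.60000)
W(s) = -6 (W(s) = -3 - ⅗*5 = -3 - 3 = -6)
(W(-15) + b)*(-239 + (161 - 171)) = (-6 + 337)*(-239 + (161 - 171)) = 331*(-239 - 10) = 331*(-249) = -82419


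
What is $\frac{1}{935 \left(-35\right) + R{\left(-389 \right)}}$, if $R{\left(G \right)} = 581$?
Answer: $- \frac{1}{32144} \approx -3.111 \cdot 10^{-5}$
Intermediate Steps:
$\frac{1}{935 \left(-35\right) + R{\left(-389 \right)}} = \frac{1}{935 \left(-35\right) + 581} = \frac{1}{-32725 + 581} = \frac{1}{-32144} = - \frac{1}{32144}$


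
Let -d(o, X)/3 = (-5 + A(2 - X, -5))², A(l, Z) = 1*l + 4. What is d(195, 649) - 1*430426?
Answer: -1690138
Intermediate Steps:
A(l, Z) = 4 + l (A(l, Z) = l + 4 = 4 + l)
d(o, X) = -3*(1 - X)² (d(o, X) = -3*(-5 + (4 + (2 - X)))² = -3*(-5 + (6 - X))² = -3*(1 - X)²)
d(195, 649) - 1*430426 = -3*(-1 + 649)² - 1*430426 = -3*648² - 430426 = -3*419904 - 430426 = -1259712 - 430426 = -1690138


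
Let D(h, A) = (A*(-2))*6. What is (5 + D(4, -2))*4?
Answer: 116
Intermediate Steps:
D(h, A) = -12*A (D(h, A) = -2*A*6 = -12*A)
(5 + D(4, -2))*4 = (5 - 12*(-2))*4 = (5 + 24)*4 = 29*4 = 116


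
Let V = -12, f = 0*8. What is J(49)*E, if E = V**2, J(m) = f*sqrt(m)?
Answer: 0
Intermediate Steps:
f = 0
J(m) = 0 (J(m) = 0*sqrt(m) = 0)
E = 144 (E = (-12)**2 = 144)
J(49)*E = 0*144 = 0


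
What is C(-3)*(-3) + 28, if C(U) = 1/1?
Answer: 25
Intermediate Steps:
C(U) = 1 (C(U) = 1*1 = 1)
C(-3)*(-3) + 28 = 1*(-3) + 28 = -3 + 28 = 25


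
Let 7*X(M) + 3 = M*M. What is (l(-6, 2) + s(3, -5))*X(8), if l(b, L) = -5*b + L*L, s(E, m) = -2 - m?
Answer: 2257/7 ≈ 322.43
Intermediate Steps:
l(b, L) = L**2 - 5*b (l(b, L) = -5*b + L**2 = L**2 - 5*b)
X(M) = -3/7 + M**2/7 (X(M) = -3/7 + (M*M)/7 = -3/7 + M**2/7)
(l(-6, 2) + s(3, -5))*X(8) = ((2**2 - 5*(-6)) + (-2 - 1*(-5)))*(-3/7 + (1/7)*8**2) = ((4 + 30) + (-2 + 5))*(-3/7 + (1/7)*64) = (34 + 3)*(-3/7 + 64/7) = 37*(61/7) = 2257/7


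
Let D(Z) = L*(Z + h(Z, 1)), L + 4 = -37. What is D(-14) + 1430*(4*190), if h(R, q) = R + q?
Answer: 1087907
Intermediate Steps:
L = -41 (L = -4 - 37 = -41)
D(Z) = -41 - 82*Z (D(Z) = -41*(Z + (Z + 1)) = -41*(Z + (1 + Z)) = -41*(1 + 2*Z) = -41 - 82*Z)
D(-14) + 1430*(4*190) = (-41 - 82*(-14)) + 1430*(4*190) = (-41 + 1148) + 1430*760 = 1107 + 1086800 = 1087907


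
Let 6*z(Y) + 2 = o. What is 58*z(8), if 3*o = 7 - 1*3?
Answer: -58/9 ≈ -6.4444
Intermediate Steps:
o = 4/3 (o = (7 - 1*3)/3 = (7 - 3)/3 = (⅓)*4 = 4/3 ≈ 1.3333)
z(Y) = -⅑ (z(Y) = -⅓ + (⅙)*(4/3) = -⅓ + 2/9 = -⅑)
58*z(8) = 58*(-⅑) = -58/9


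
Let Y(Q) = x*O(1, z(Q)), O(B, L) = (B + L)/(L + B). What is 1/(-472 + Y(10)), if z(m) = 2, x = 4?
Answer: -1/468 ≈ -0.0021368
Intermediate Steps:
O(B, L) = 1 (O(B, L) = (B + L)/(B + L) = 1)
Y(Q) = 4 (Y(Q) = 4*1 = 4)
1/(-472 + Y(10)) = 1/(-472 + 4) = 1/(-468) = -1/468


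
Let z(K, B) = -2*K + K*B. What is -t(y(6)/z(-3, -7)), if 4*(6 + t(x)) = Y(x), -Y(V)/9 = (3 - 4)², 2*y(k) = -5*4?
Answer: 33/4 ≈ 8.2500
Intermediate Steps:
y(k) = -10 (y(k) = (-5*4)/2 = (½)*(-20) = -10)
z(K, B) = -2*K + B*K
Y(V) = -9 (Y(V) = -9*(3 - 4)² = -9*(-1)² = -9*1 = -9)
t(x) = -33/4 (t(x) = -6 + (¼)*(-9) = -6 - 9/4 = -33/4)
-t(y(6)/z(-3, -7)) = -1*(-33/4) = 33/4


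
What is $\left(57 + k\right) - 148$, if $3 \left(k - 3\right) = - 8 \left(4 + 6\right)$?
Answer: $- \frac{344}{3} \approx -114.67$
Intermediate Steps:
$k = - \frac{71}{3}$ ($k = 3 + \frac{\left(-8\right) \left(4 + 6\right)}{3} = 3 + \frac{\left(-8\right) 10}{3} = 3 + \frac{1}{3} \left(-80\right) = 3 - \frac{80}{3} = - \frac{71}{3} \approx -23.667$)
$\left(57 + k\right) - 148 = \left(57 - \frac{71}{3}\right) - 148 = \frac{100}{3} - 148 = - \frac{344}{3}$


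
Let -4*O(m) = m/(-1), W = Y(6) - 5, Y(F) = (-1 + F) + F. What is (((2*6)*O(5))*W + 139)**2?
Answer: 52441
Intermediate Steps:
Y(F) = -1 + 2*F
W = 6 (W = (-1 + 2*6) - 5 = (-1 + 12) - 5 = 11 - 5 = 6)
O(m) = m/4 (O(m) = -m/(4*(-1)) = -m*(-1)/4 = -(-1)*m/4 = m/4)
(((2*6)*O(5))*W + 139)**2 = (((2*6)*((1/4)*5))*6 + 139)**2 = ((12*(5/4))*6 + 139)**2 = (15*6 + 139)**2 = (90 + 139)**2 = 229**2 = 52441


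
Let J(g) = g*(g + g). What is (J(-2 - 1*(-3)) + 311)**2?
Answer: 97969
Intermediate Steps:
J(g) = 2*g**2 (J(g) = g*(2*g) = 2*g**2)
(J(-2 - 1*(-3)) + 311)**2 = (2*(-2 - 1*(-3))**2 + 311)**2 = (2*(-2 + 3)**2 + 311)**2 = (2*1**2 + 311)**2 = (2*1 + 311)**2 = (2 + 311)**2 = 313**2 = 97969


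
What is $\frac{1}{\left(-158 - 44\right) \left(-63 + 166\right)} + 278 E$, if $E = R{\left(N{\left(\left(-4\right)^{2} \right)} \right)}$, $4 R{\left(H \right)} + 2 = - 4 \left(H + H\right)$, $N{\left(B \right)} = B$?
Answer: $- \frac{187982211}{20806} \approx -9035.0$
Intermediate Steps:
$R{\left(H \right)} = - \frac{1}{2} - 2 H$ ($R{\left(H \right)} = - \frac{1}{2} + \frac{\left(-4\right) \left(H + H\right)}{4} = - \frac{1}{2} + \frac{\left(-4\right) 2 H}{4} = - \frac{1}{2} + \frac{\left(-8\right) H}{4} = - \frac{1}{2} - 2 H$)
$E = - \frac{65}{2}$ ($E = - \frac{1}{2} - 2 \left(-4\right)^{2} = - \frac{1}{2} - 32 = - \frac{65}{2} \approx -32.5$)
$\frac{1}{\left(-158 - 44\right) \left(-63 + 166\right)} + 278 E = \frac{1}{\left(-158 - 44\right) \left(-63 + 166\right)} + 278 \left(- \frac{65}{2}\right) = \frac{1}{\left(-202\right) 103} - 9035 = \frac{1}{-20806} - 9035 = - \frac{1}{20806} - 9035 = - \frac{187982211}{20806}$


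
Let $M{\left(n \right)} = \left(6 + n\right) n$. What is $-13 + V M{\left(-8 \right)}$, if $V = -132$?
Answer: $-2125$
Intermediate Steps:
$M{\left(n \right)} = n \left(6 + n\right)$
$-13 + V M{\left(-8 \right)} = -13 - 132 \left(- 8 \left(6 - 8\right)\right) = -13 - 132 \left(\left(-8\right) \left(-2\right)\right) = -13 - 2112 = -2125$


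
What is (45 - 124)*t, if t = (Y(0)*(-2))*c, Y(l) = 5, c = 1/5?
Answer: 158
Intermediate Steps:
c = ⅕ ≈ 0.20000
t = -2 (t = (5*(-2))*(⅕) = -10*⅕ = -2)
(45 - 124)*t = (45 - 124)*(-2) = -79*(-2) = 158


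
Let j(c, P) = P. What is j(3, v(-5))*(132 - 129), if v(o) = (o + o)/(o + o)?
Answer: 3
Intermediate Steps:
v(o) = 1 (v(o) = (2*o)/((2*o)) = (2*o)*(1/(2*o)) = 1)
j(3, v(-5))*(132 - 129) = 1*(132 - 129) = 1*3 = 3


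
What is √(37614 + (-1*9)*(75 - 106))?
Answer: √37893 ≈ 194.66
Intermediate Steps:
√(37614 + (-1*9)*(75 - 106)) = √(37614 - 9*(-31)) = √(37614 + 279) = √37893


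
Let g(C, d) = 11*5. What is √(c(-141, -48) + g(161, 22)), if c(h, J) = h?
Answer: I*√86 ≈ 9.2736*I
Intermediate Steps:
g(C, d) = 55
√(c(-141, -48) + g(161, 22)) = √(-141 + 55) = √(-86) = I*√86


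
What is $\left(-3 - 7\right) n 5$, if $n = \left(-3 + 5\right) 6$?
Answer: $-600$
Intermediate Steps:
$n = 12$ ($n = 2 \cdot 6 = 12$)
$\left(-3 - 7\right) n 5 = \left(-3 - 7\right) 12 \cdot 5 = \left(-10\right) 12 \cdot 5 = \left(-120\right) 5 = -600$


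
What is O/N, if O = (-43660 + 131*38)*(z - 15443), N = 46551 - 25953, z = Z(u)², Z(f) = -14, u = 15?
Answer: 98297409/3433 ≈ 28633.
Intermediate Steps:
z = 196 (z = (-14)² = 196)
N = 20598
O = 589784454 (O = (-43660 + 131*38)*(196 - 15443) = (-43660 + 4978)*(-15247) = -38682*(-15247) = 589784454)
O/N = 589784454/20598 = 589784454*(1/20598) = 98297409/3433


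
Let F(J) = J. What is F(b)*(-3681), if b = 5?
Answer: -18405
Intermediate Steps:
F(b)*(-3681) = 5*(-3681) = -18405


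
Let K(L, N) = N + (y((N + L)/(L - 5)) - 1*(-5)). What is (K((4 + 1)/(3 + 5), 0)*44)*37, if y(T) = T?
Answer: 55352/7 ≈ 7907.4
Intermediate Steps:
K(L, N) = 5 + N + (L + N)/(-5 + L) (K(L, N) = N + ((N + L)/(L - 5) - 1*(-5)) = N + ((L + N)/(-5 + L) + 5) = N + (5 + (L + N)/(-5 + L)) = 5 + N + (L + N)/(-5 + L))
(K((4 + 1)/(3 + 5), 0)*44)*37 = ((((4 + 1)/(3 + 5) + 0 + (-5 + (4 + 1)/(3 + 5))*(5 + 0))/(-5 + (4 + 1)/(3 + 5)))*44)*37 = (((5/8 + 0 + (-5 + 5/8)*5)/(-5 + 5/8))*44)*37 = (((5/8 + 0 - 35/8*5)/(-35/8))*44)*37 = (-8*(5/8 + 0 - 175/8)/35*44)*37 = (-8/35*(-85/4)*44)*37 = ((34/7)*44)*37 = (1496/7)*37 = 55352/7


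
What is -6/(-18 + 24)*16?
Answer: -16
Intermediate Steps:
-6/(-18 + 24)*16 = -6/6*16 = -6*⅙*16 = -1*16 = -16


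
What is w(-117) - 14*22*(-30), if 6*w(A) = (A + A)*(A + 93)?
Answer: 10176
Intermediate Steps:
w(A) = A*(93 + A)/3 (w(A) = ((A + A)*(A + 93))/6 = ((2*A)*(93 + A))/6 = (2*A*(93 + A))/6 = A*(93 + A)/3)
w(-117) - 14*22*(-30) = (1/3)*(-117)*(93 - 117) - 14*22*(-30) = (1/3)*(-117)*(-24) - 308*(-30) = 936 - 1*(-9240) = 936 + 9240 = 10176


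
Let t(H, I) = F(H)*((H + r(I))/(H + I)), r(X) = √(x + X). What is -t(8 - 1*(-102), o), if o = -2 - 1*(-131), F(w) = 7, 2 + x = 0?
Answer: -770/239 - 7*√127/239 ≈ -3.5518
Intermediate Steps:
x = -2 (x = -2 + 0 = -2)
r(X) = √(-2 + X)
o = 129 (o = -2 + 131 = 129)
t(H, I) = 7*(H + √(-2 + I))/(H + I) (t(H, I) = 7*((H + √(-2 + I))/(H + I)) = 7*(H + √(-2 + I))/(H + I))
-t(8 - 1*(-102), o) = -7*((8 - 1*(-102)) + √(-2 + 129))/((8 - 1*(-102)) + 129) = -7*((8 + 102) + √127)/((8 + 102) + 129) = -7*(110 + √127)/(110 + 129) = -7*(110 + √127)/239 = -(770/239 + 7*√127/239) = -770/239 - 7*√127/239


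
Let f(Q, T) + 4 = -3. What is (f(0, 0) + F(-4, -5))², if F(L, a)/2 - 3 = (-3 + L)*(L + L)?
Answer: 12321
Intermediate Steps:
f(Q, T) = -7 (f(Q, T) = -4 - 3 = -7)
F(L, a) = 6 + 4*L*(-3 + L) (F(L, a) = 6 + 2*((-3 + L)*(L + L)) = 6 + 2*((-3 + L)*(2*L)) = 6 + 2*(2*L*(-3 + L)) = 6 + 4*L*(-3 + L))
(f(0, 0) + F(-4, -5))² = (-7 + (6 - 12*(-4) + 4*(-4)²))² = (-7 + (6 + 48 + 4*16))² = (-7 + (6 + 48 + 64))² = (-7 + 118)² = 111² = 12321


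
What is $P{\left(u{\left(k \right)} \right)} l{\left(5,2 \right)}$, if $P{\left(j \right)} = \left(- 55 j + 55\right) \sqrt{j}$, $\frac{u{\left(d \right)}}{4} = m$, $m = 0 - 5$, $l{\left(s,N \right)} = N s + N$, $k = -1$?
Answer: $27720 i \sqrt{5} \approx 61984.0 i$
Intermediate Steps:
$l{\left(s,N \right)} = N + N s$
$m = -5$
$u{\left(d \right)} = -20$ ($u{\left(d \right)} = 4 \left(-5\right) = -20$)
$P{\left(j \right)} = \sqrt{j} \left(55 - 55 j\right)$ ($P{\left(j \right)} = \left(55 - 55 j\right) \sqrt{j} = \sqrt{j} \left(55 - 55 j\right)$)
$P{\left(u{\left(k \right)} \right)} l{\left(5,2 \right)} = 55 \sqrt{-20} \left(1 - -20\right) 2 \left(1 + 5\right) = 55 \cdot 2 i \sqrt{5} \left(1 + 20\right) 2 \cdot 6 = 55 \cdot 2 i \sqrt{5} \cdot 21 \cdot 12 = 2310 i \sqrt{5} \cdot 12 = 27720 i \sqrt{5}$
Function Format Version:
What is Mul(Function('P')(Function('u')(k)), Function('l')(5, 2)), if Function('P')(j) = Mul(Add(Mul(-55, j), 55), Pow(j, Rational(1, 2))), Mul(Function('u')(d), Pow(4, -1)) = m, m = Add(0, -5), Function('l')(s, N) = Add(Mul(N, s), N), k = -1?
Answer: Mul(27720, I, Pow(5, Rational(1, 2))) ≈ Mul(61984., I)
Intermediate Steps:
Function('l')(s, N) = Add(N, Mul(N, s))
m = -5
Function('u')(d) = -20 (Function('u')(d) = Mul(4, -5) = -20)
Function('P')(j) = Mul(Pow(j, Rational(1, 2)), Add(55, Mul(-55, j))) (Function('P')(j) = Mul(Add(55, Mul(-55, j)), Pow(j, Rational(1, 2))) = Mul(Pow(j, Rational(1, 2)), Add(55, Mul(-55, j))))
Mul(Function('P')(Function('u')(k)), Function('l')(5, 2)) = Mul(Mul(55, Pow(-20, Rational(1, 2)), Add(1, Mul(-1, -20))), Mul(2, Add(1, 5))) = Mul(Mul(55, Mul(2, I, Pow(5, Rational(1, 2))), Add(1, 20)), Mul(2, 6)) = Mul(Mul(55, Mul(2, I, Pow(5, Rational(1, 2))), 21), 12) = Mul(Mul(2310, I, Pow(5, Rational(1, 2))), 12) = Mul(27720, I, Pow(5, Rational(1, 2)))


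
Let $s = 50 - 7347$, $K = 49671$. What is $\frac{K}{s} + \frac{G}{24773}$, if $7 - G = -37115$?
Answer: $- \frac{959620449}{180768581} \approx -5.3086$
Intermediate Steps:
$s = -7297$ ($s = 50 - 7347 = -7297$)
$G = 37122$ ($G = 7 - -37115 = 7 + 37115 = 37122$)
$\frac{K}{s} + \frac{G}{24773} = \frac{49671}{-7297} + \frac{37122}{24773} = 49671 \left(- \frac{1}{7297}\right) + 37122 \cdot \frac{1}{24773} = - \frac{49671}{7297} + \frac{37122}{24773} = - \frac{959620449}{180768581}$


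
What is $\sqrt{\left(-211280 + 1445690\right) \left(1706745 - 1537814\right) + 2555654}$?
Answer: $2 \sqrt{52133167841} \approx 4.5665 \cdot 10^{5}$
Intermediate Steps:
$\sqrt{\left(-211280 + 1445690\right) \left(1706745 - 1537814\right) + 2555654} = \sqrt{1234410 \cdot 168931 + 2555654} = \sqrt{208530115710 + 2555654} = \sqrt{208532671364} = 2 \sqrt{52133167841}$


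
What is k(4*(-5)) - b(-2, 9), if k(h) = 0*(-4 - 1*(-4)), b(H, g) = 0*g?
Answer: 0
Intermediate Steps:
b(H, g) = 0
k(h) = 0 (k(h) = 0*(-4 + 4) = 0*0 = 0)
k(4*(-5)) - b(-2, 9) = 0 - 1*0 = 0 + 0 = 0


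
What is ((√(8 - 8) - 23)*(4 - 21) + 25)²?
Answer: 173056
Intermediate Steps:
((√(8 - 8) - 23)*(4 - 21) + 25)² = ((√0 - 23)*(-17) + 25)² = ((0 - 23)*(-17) + 25)² = (-23*(-17) + 25)² = (391 + 25)² = 416² = 173056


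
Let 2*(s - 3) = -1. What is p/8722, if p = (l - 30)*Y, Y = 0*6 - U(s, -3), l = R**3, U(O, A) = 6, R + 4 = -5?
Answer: 2277/4361 ≈ 0.52213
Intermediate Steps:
R = -9 (R = -4 - 5 = -9)
s = 5/2 (s = 3 + (1/2)*(-1) = 3 - 1/2 = 5/2 ≈ 2.5000)
l = -729 (l = (-9)**3 = -729)
Y = -6 (Y = 0*6 - 1*6 = 0 - 6 = -6)
p = 4554 (p = (-729 - 30)*(-6) = -759*(-6) = 4554)
p/8722 = 4554/8722 = 4554*(1/8722) = 2277/4361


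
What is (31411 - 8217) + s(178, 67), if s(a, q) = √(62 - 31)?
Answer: 23194 + √31 ≈ 23200.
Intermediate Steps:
s(a, q) = √31
(31411 - 8217) + s(178, 67) = (31411 - 8217) + √31 = 23194 + √31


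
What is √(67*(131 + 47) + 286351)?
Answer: √298277 ≈ 546.15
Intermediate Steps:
√(67*(131 + 47) + 286351) = √(67*178 + 286351) = √(11926 + 286351) = √298277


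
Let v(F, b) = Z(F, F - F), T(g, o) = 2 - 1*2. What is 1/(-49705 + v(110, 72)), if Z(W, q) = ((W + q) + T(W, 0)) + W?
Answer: -1/49485 ≈ -2.0208e-5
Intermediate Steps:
T(g, o) = 0 (T(g, o) = 2 - 2 = 0)
Z(W, q) = q + 2*W (Z(W, q) = ((W + q) + 0) + W = (W + q) + W = q + 2*W)
v(F, b) = 2*F (v(F, b) = (F - F) + 2*F = 0 + 2*F = 2*F)
1/(-49705 + v(110, 72)) = 1/(-49705 + 2*110) = 1/(-49705 + 220) = 1/(-49485) = -1/49485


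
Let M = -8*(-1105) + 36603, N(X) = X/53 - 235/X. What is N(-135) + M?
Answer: 65027779/1431 ≈ 45442.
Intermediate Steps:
N(X) = -235/X + X/53 (N(X) = X*(1/53) - 235/X = X/53 - 235/X = -235/X + X/53)
M = 45443 (M = 8840 + 36603 = 45443)
N(-135) + M = (-235/(-135) + (1/53)*(-135)) + 45443 = (-235*(-1/135) - 135/53) + 45443 = (47/27 - 135/53) + 45443 = -1154/1431 + 45443 = 65027779/1431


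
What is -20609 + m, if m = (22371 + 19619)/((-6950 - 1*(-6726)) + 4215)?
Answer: -6323733/307 ≈ -20598.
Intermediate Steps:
m = 3230/307 (m = 41990/((-6950 + 6726) + 4215) = 41990/(-224 + 4215) = 41990/3991 = 41990*(1/3991) = 3230/307 ≈ 10.521)
-20609 + m = -20609 + 3230/307 = -6323733/307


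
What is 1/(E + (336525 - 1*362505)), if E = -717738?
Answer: -1/743718 ≈ -1.3446e-6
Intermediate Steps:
1/(E + (336525 - 1*362505)) = 1/(-717738 + (336525 - 1*362505)) = 1/(-717738 + (336525 - 362505)) = 1/(-717738 - 25980) = 1/(-743718) = -1/743718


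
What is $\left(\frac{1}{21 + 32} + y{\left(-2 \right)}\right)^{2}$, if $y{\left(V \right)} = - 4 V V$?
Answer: $\frac{717409}{2809} \approx 255.4$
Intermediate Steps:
$y{\left(V \right)} = - 4 V^{2}$
$\left(\frac{1}{21 + 32} + y{\left(-2 \right)}\right)^{2} = \left(\frac{1}{21 + 32} - 4 \left(-2\right)^{2}\right)^{2} = \left(\frac{1}{53} - 16\right)^{2} = \left(- \frac{847}{53}\right)^{2} = \frac{717409}{2809}$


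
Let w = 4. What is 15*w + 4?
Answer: 64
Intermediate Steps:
15*w + 4 = 15*4 + 4 = 60 + 4 = 64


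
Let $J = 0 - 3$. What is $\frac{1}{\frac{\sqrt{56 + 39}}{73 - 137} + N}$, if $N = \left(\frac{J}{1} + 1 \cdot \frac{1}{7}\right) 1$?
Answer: $- \frac{114688}{326749} + \frac{3136 \sqrt{95}}{1633745} \approx -0.33229$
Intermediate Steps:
$J = -3$ ($J = 0 - 3 = -3$)
$N = - \frac{20}{7}$ ($N = \left(- \frac{3}{1} + 1 \cdot \frac{1}{7}\right) 1 = \left(\left(-3\right) 1 + 1 \cdot \frac{1}{7}\right) 1 = \left(-3 + \frac{1}{7}\right) 1 = \left(- \frac{20}{7}\right) 1 = - \frac{20}{7} \approx -2.8571$)
$\frac{1}{\frac{\sqrt{56 + 39}}{73 - 137} + N} = \frac{1}{\frac{\sqrt{56 + 39}}{73 - 137} - \frac{20}{7}} = \frac{1}{\frac{\sqrt{95}}{-64} - \frac{20}{7}} = \frac{1}{- \frac{\sqrt{95}}{64} - \frac{20}{7}} = \frac{1}{- \frac{20}{7} - \frac{\sqrt{95}}{64}}$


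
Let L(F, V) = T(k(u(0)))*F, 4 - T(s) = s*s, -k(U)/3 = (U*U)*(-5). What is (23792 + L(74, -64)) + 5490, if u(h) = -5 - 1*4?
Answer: -109211072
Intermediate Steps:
u(h) = -9 (u(h) = -5 - 4 = -9)
k(U) = 15*U² (k(U) = -3*U*U*(-5) = -3*U²*(-5) = -(-15)*U² = 15*U²)
T(s) = 4 - s² (T(s) = 4 - s*s = 4 - s²)
L(F, V) = -1476221*F (L(F, V) = (4 - (15*(-9)²)²)*F = (4 - (15*81)²)*F = (4 - 1*1215²)*F = (4 - 1*1476225)*F = (4 - 1476225)*F = -1476221*F)
(23792 + L(74, -64)) + 5490 = (23792 - 1476221*74) + 5490 = (23792 - 109240354) + 5490 = -109216562 + 5490 = -109211072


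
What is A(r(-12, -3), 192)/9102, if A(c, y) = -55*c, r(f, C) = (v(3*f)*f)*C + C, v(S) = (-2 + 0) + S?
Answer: 25135/3034 ≈ 8.2844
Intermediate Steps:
v(S) = -2 + S
r(f, C) = C + C*f*(-2 + 3*f) (r(f, C) = ((-2 + 3*f)*f)*C + C = (f*(-2 + 3*f))*C + C = C*f*(-2 + 3*f) + C = C + C*f*(-2 + 3*f))
A(r(-12, -3), 192)/9102 = -(-165)*(1 - 12*(-2 + 3*(-12)))/9102 = -(-165)*(1 - 12*(-2 - 36))*(1/9102) = -(-165)*(1 - 12*(-38))*(1/9102) = -(-165)*(1 + 456)*(1/9102) = -(-165)*457*(1/9102) = -55*(-1371)*(1/9102) = 75405*(1/9102) = 25135/3034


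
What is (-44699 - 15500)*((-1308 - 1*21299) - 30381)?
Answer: 3189824612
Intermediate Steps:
(-44699 - 15500)*((-1308 - 1*21299) - 30381) = -60199*((-1308 - 21299) - 30381) = -60199*(-22607 - 30381) = -60199*(-52988) = 3189824612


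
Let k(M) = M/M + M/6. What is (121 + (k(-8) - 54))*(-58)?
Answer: -11600/3 ≈ -3866.7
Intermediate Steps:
k(M) = 1 + M/6 (k(M) = 1 + M*(⅙) = 1 + M/6)
(121 + (k(-8) - 54))*(-58) = (121 + ((1 + (⅙)*(-8)) - 54))*(-58) = (121 + ((1 - 4/3) - 54))*(-58) = (121 + (-⅓ - 54))*(-58) = (121 - 163/3)*(-58) = (200/3)*(-58) = -11600/3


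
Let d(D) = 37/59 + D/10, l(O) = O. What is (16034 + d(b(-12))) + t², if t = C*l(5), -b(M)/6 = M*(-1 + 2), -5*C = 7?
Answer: 4746794/295 ≈ 16091.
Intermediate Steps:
C = -7/5 (C = -⅕*7 = -7/5 ≈ -1.4000)
b(M) = -6*M (b(M) = -6*M*(-1 + 2) = -6*M)
d(D) = 37/59 + D/10 (d(D) = 37*(1/59) + D*(⅒) = 37/59 + D/10)
t = -7 (t = -7/5*5 = -7)
(16034 + d(b(-12))) + t² = (16034 + (37/59 + (-6*(-12))/10)) + (-7)² = (16034 + (37/59 + (⅒)*72)) + 49 = (16034 + (37/59 + 36/5)) + 49 = (16034 + 2309/295) + 49 = 4732339/295 + 49 = 4746794/295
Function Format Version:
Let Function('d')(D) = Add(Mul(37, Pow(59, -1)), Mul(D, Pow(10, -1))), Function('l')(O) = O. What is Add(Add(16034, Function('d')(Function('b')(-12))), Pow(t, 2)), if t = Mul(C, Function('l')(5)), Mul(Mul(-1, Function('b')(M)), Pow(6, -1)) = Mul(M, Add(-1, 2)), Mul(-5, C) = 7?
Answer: Rational(4746794, 295) ≈ 16091.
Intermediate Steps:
C = Rational(-7, 5) (C = Mul(Rational(-1, 5), 7) = Rational(-7, 5) ≈ -1.4000)
Function('b')(M) = Mul(-6, M) (Function('b')(M) = Mul(-6, Mul(M, Add(-1, 2))) = Mul(-6, Mul(M, 1)) = Mul(-6, M))
Function('d')(D) = Add(Rational(37, 59), Mul(Rational(1, 10), D)) (Function('d')(D) = Add(Mul(37, Rational(1, 59)), Mul(D, Rational(1, 10))) = Add(Rational(37, 59), Mul(Rational(1, 10), D)))
t = -7 (t = Mul(Rational(-7, 5), 5) = -7)
Add(Add(16034, Function('d')(Function('b')(-12))), Pow(t, 2)) = Add(Add(16034, Add(Rational(37, 59), Mul(Rational(1, 10), Mul(-6, -12)))), Pow(-7, 2)) = Add(Add(16034, Add(Rational(37, 59), Mul(Rational(1, 10), 72))), 49) = Add(Add(16034, Add(Rational(37, 59), Rational(36, 5))), 49) = Add(Add(16034, Rational(2309, 295)), 49) = Add(Rational(4732339, 295), 49) = Rational(4746794, 295)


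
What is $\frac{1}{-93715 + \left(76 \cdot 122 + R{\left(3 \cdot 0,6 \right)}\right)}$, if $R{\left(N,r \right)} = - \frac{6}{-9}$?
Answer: $- \frac{3}{253327} \approx -1.1842 \cdot 10^{-5}$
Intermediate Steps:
$R{\left(N,r \right)} = \frac{2}{3}$ ($R{\left(N,r \right)} = \left(-6\right) \left(- \frac{1}{9}\right) = \frac{2}{3}$)
$\frac{1}{-93715 + \left(76 \cdot 122 + R{\left(3 \cdot 0,6 \right)}\right)} = \frac{1}{-93715 + \left(76 \cdot 122 + \frac{2}{3}\right)} = \frac{1}{-93715 + \left(9272 + \frac{2}{3}\right)} = \frac{1}{-93715 + \frac{27818}{3}} = \frac{1}{- \frac{253327}{3}} = - \frac{3}{253327}$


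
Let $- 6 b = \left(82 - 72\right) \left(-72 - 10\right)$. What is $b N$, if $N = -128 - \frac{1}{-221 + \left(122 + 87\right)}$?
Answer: $- \frac{314675}{18} \approx -17482.0$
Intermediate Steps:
$b = \frac{410}{3}$ ($b = - \frac{\left(82 - 72\right) \left(-72 - 10\right)}{6} = - \frac{10 \left(-82\right)}{6} = \left(- \frac{1}{6}\right) \left(-820\right) = \frac{410}{3} \approx 136.67$)
$N = - \frac{1535}{12}$ ($N = -128 - \frac{1}{-221 + 209} = -128 - \frac{1}{-12} = -128 - - \frac{1}{12} = -128 + \frac{1}{12} = - \frac{1535}{12} \approx -127.92$)
$b N = \frac{410}{3} \left(- \frac{1535}{12}\right) = - \frac{314675}{18}$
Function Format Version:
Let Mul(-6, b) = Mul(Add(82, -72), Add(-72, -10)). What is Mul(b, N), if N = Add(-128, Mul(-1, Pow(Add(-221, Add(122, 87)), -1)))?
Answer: Rational(-314675, 18) ≈ -17482.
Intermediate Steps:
b = Rational(410, 3) (b = Mul(Rational(-1, 6), Mul(Add(82, -72), Add(-72, -10))) = Mul(Rational(-1, 6), Mul(10, -82)) = Mul(Rational(-1, 6), -820) = Rational(410, 3) ≈ 136.67)
N = Rational(-1535, 12) (N = Add(-128, Mul(-1, Pow(Add(-221, 209), -1))) = Add(-128, Mul(-1, Pow(-12, -1))) = Add(-128, Mul(-1, Rational(-1, 12))) = Add(-128, Rational(1, 12)) = Rational(-1535, 12) ≈ -127.92)
Mul(b, N) = Mul(Rational(410, 3), Rational(-1535, 12)) = Rational(-314675, 18)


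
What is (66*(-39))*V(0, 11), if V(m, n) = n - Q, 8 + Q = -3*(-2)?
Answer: -33462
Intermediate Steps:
Q = -2 (Q = -8 - 3*(-2) = -8 + 6 = -2)
V(m, n) = 2 + n (V(m, n) = n - 1*(-2) = n + 2 = 2 + n)
(66*(-39))*V(0, 11) = (66*(-39))*(2 + 11) = -2574*13 = -33462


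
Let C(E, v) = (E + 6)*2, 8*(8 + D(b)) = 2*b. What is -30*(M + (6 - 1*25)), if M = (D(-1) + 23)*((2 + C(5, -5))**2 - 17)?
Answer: -493575/2 ≈ -2.4679e+5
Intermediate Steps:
D(b) = -8 + b/4 (D(b) = -8 + (2*b)/8 = -8 + b/4)
C(E, v) = 12 + 2*E (C(E, v) = (6 + E)*2 = 12 + 2*E)
M = 32981/4 (M = ((-8 + (1/4)*(-1)) + 23)*((2 + (12 + 2*5))**2 - 17) = ((-8 - 1/4) + 23)*((2 + (12 + 10))**2 - 17) = (-33/4 + 23)*((2 + 22)**2 - 17) = 59*(24**2 - 17)/4 = 59*(576 - 17)/4 = (59/4)*559 = 32981/4 ≈ 8245.3)
-30*(M + (6 - 1*25)) = -30*(32981/4 + (6 - 1*25)) = -30*(32981/4 + (6 - 25)) = -30*(32981/4 - 19) = -30*32905/4 = -493575/2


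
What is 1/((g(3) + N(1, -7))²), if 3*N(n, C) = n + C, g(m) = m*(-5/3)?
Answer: 1/49 ≈ 0.020408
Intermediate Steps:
g(m) = -5*m/3 (g(m) = m*(-5*⅓) = m*(-5/3) = -5*m/3)
N(n, C) = C/3 + n/3 (N(n, C) = (n + C)/3 = (C + n)/3 = C/3 + n/3)
1/((g(3) + N(1, -7))²) = 1/((-5/3*3 + ((⅓)*(-7) + (⅓)*1))²) = 1/((-5 + (-7/3 + ⅓))²) = 1/((-5 - 2)²) = 1/((-7)²) = 1/49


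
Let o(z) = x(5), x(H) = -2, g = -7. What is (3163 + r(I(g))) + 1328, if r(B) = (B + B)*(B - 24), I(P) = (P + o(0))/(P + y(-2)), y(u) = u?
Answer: 4445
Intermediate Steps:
o(z) = -2
I(P) = 1 (I(P) = (P - 2)/(P - 2) = (-2 + P)/(-2 + P) = 1)
r(B) = 2*B*(-24 + B) (r(B) = (2*B)*(-24 + B) = 2*B*(-24 + B))
(3163 + r(I(g))) + 1328 = (3163 + 2*1*(-24 + 1)) + 1328 = (3163 + 2*1*(-23)) + 1328 = (3163 - 46) + 1328 = 3117 + 1328 = 4445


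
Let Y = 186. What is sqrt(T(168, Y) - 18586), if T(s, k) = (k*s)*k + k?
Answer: 8*sqrt(90527) ≈ 2407.0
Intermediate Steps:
T(s, k) = k + s*k**2 (T(s, k) = s*k**2 + k = k + s*k**2)
sqrt(T(168, Y) - 18586) = sqrt(186*(1 + 186*168) - 18586) = sqrt(186*(1 + 31248) - 18586) = sqrt(186*31249 - 18586) = sqrt(5812314 - 18586) = sqrt(5793728) = 8*sqrt(90527)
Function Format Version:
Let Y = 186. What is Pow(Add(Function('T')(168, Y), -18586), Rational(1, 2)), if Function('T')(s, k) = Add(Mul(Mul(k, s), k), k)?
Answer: Mul(8, Pow(90527, Rational(1, 2))) ≈ 2407.0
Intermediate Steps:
Function('T')(s, k) = Add(k, Mul(s, Pow(k, 2))) (Function('T')(s, k) = Add(Mul(s, Pow(k, 2)), k) = Add(k, Mul(s, Pow(k, 2))))
Pow(Add(Function('T')(168, Y), -18586), Rational(1, 2)) = Pow(Add(Mul(186, Add(1, Mul(186, 168))), -18586), Rational(1, 2)) = Pow(Add(Mul(186, Add(1, 31248)), -18586), Rational(1, 2)) = Pow(Add(Mul(186, 31249), -18586), Rational(1, 2)) = Pow(Add(5812314, -18586), Rational(1, 2)) = Pow(5793728, Rational(1, 2)) = Mul(8, Pow(90527, Rational(1, 2)))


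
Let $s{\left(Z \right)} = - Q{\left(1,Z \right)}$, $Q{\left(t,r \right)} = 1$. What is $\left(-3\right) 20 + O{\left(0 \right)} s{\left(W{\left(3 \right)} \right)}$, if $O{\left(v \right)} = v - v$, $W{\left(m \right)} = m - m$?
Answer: $-60$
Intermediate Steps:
$W{\left(m \right)} = 0$
$O{\left(v \right)} = 0$
$s{\left(Z \right)} = -1$ ($s{\left(Z \right)} = \left(-1\right) 1 = -1$)
$\left(-3\right) 20 + O{\left(0 \right)} s{\left(W{\left(3 \right)} \right)} = \left(-3\right) 20 + 0 \left(-1\right) = -60 + 0 = -60$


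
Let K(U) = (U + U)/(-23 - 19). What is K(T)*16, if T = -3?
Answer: 16/7 ≈ 2.2857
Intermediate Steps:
K(U) = -U/21 (K(U) = (2*U)/(-42) = (2*U)*(-1/42) = -U/21)
K(T)*16 = -1/21*(-3)*16 = (⅐)*16 = 16/7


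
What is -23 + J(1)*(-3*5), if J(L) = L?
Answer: -38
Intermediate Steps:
-23 + J(1)*(-3*5) = -23 + 1*(-3*5) = -23 + 1*(-15) = -23 - 15 = -38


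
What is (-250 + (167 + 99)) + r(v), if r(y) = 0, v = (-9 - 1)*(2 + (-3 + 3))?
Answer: 16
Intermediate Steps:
v = -20 (v = -10*(2 + 0) = -10*2 = -20)
(-250 + (167 + 99)) + r(v) = (-250 + (167 + 99)) + 0 = (-250 + 266) + 0 = 16 + 0 = 16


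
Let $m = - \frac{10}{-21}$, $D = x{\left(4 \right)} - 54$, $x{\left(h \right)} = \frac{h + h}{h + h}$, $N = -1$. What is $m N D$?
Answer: $\frac{530}{21} \approx 25.238$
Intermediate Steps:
$x{\left(h \right)} = 1$ ($x{\left(h \right)} = \frac{2 h}{2 h} = 2 h \frac{1}{2 h} = 1$)
$D = -53$ ($D = 1 - 54 = -53$)
$m = \frac{10}{21}$ ($m = \left(-10\right) \left(- \frac{1}{21}\right) = \frac{10}{21} \approx 0.47619$)
$m N D = \frac{10 \left(\left(-1\right) \left(-53\right)\right)}{21} = \frac{10}{21} \cdot 53 = \frac{530}{21}$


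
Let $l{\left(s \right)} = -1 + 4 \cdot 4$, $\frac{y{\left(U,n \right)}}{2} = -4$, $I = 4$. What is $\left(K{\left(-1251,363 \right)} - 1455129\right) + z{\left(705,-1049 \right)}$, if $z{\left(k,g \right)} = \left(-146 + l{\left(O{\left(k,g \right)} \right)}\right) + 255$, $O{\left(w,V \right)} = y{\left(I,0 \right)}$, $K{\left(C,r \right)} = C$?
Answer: $-1456256$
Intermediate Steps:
$y{\left(U,n \right)} = -8$ ($y{\left(U,n \right)} = 2 \left(-4\right) = -8$)
$O{\left(w,V \right)} = -8$
$l{\left(s \right)} = 15$ ($l{\left(s \right)} = -1 + 16 = 15$)
$z{\left(k,g \right)} = 124$ ($z{\left(k,g \right)} = \left(-146 + 15\right) + 255 = -131 + 255 = 124$)
$\left(K{\left(-1251,363 \right)} - 1455129\right) + z{\left(705,-1049 \right)} = \left(-1251 - 1455129\right) + 124 = -1456380 + 124 = -1456256$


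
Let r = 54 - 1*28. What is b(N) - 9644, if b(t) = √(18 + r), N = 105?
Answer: -9644 + 2*√11 ≈ -9637.4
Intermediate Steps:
r = 26 (r = 54 - 28 = 26)
b(t) = 2*√11 (b(t) = √(18 + 26) = √44 = 2*√11)
b(N) - 9644 = 2*√11 - 9644 = -9644 + 2*√11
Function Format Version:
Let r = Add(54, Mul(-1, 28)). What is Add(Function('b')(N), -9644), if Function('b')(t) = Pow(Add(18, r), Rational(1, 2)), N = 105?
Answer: Add(-9644, Mul(2, Pow(11, Rational(1, 2)))) ≈ -9637.4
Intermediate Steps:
r = 26 (r = Add(54, -28) = 26)
Function('b')(t) = Mul(2, Pow(11, Rational(1, 2))) (Function('b')(t) = Pow(Add(18, 26), Rational(1, 2)) = Pow(44, Rational(1, 2)) = Mul(2, Pow(11, Rational(1, 2))))
Add(Function('b')(N), -9644) = Add(Mul(2, Pow(11, Rational(1, 2))), -9644) = Add(-9644, Mul(2, Pow(11, Rational(1, 2))))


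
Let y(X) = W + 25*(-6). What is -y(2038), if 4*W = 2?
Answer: 299/2 ≈ 149.50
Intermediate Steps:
W = 1/2 (W = (1/4)*2 = 1/2 ≈ 0.50000)
y(X) = -299/2 (y(X) = 1/2 + 25*(-6) = 1/2 - 150 = -299/2)
-y(2038) = -1*(-299/2) = 299/2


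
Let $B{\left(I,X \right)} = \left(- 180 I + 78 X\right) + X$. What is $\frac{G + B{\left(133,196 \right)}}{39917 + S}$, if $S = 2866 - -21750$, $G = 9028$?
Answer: $\frac{572}{64533} \approx 0.0088637$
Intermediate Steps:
$B{\left(I,X \right)} = - 180 I + 79 X$
$S = 24616$ ($S = 2866 + 21750 = 24616$)
$\frac{G + B{\left(133,196 \right)}}{39917 + S} = \frac{9028 + \left(\left(-180\right) 133 + 79 \cdot 196\right)}{39917 + 24616} = \frac{9028 + \left(-23940 + 15484\right)}{64533} = \left(9028 - 8456\right) \frac{1}{64533} = 572 \cdot \frac{1}{64533} = \frac{572}{64533}$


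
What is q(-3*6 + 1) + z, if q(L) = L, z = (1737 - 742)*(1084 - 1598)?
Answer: -511447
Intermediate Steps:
z = -511430 (z = 995*(-514) = -511430)
q(-3*6 + 1) + z = (-3*6 + 1) - 511430 = (-18 + 1) - 511430 = -17 - 511430 = -511447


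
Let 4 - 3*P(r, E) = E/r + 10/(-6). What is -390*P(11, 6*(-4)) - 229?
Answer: -41227/33 ≈ -1249.3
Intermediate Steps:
P(r, E) = 17/9 - E/(3*r) (P(r, E) = 4/3 - (E/r + 10/(-6))/3 = 4/3 - (E/r + 10*(-1/6))/3 = 4/3 - (E/r - 5/3)/3 = 4/3 - (-5/3 + E/r)/3 = 4/3 + (5/9 - E/(3*r)) = 17/9 - E/(3*r))
-390*P(11, 6*(-4)) - 229 = -390*(17/9 - 1/3*6*(-4)/11) - 229 = -390*(17/9 - 1/3*(-24)*1/11) - 229 = -390*(17/9 + 8/11) - 229 = -390*259/99 - 229 = -33670/33 - 229 = -41227/33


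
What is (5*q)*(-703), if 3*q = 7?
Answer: -24605/3 ≈ -8201.7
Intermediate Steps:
q = 7/3 (q = (⅓)*7 = 7/3 ≈ 2.3333)
(5*q)*(-703) = (5*(7/3))*(-703) = (35/3)*(-703) = -24605/3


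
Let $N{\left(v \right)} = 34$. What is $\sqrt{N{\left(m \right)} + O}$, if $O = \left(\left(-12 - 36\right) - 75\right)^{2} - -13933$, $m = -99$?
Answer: $2 \sqrt{7274} \approx 170.58$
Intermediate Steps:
$O = 29062$ ($O = \left(\left(-12 - 36\right) - 75\right)^{2} + 13933 = \left(-48 - 75\right)^{2} + 13933 = \left(-123\right)^{2} + 13933 = 15129 + 13933 = 29062$)
$\sqrt{N{\left(m \right)} + O} = \sqrt{34 + 29062} = \sqrt{29096} = 2 \sqrt{7274}$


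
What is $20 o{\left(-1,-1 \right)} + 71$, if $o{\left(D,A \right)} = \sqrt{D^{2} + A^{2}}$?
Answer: $71 + 20 \sqrt{2} \approx 99.284$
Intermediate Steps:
$o{\left(D,A \right)} = \sqrt{A^{2} + D^{2}}$
$20 o{\left(-1,-1 \right)} + 71 = 20 \sqrt{\left(-1\right)^{2} + \left(-1\right)^{2}} + 71 = 20 \sqrt{1 + 1} + 71 = 20 \sqrt{2} + 71 = 71 + 20 \sqrt{2}$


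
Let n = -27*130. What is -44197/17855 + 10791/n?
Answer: -1545799/278538 ≈ -5.5497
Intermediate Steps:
n = -3510
-44197/17855 + 10791/n = -44197/17855 + 10791/(-3510) = -44197*1/17855 + 10791*(-1/3510) = -44197/17855 - 1199/390 = -1545799/278538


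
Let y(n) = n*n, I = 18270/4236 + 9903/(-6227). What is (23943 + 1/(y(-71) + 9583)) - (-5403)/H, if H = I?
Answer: 1512820918098155/58348282976 ≈ 25927.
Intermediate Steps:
I = 11969697/4396262 (I = 18270*(1/4236) + 9903*(-1/6227) = 3045/706 - 9903/6227 = 11969697/4396262 ≈ 2.7227)
y(n) = n²
H = 11969697/4396262 ≈ 2.7227
(23943 + 1/(y(-71) + 9583)) - (-5403)/H = (23943 + 1/((-71)² + 9583)) - (-5403)/11969697/4396262 = (23943 + 1/(5041 + 9583)) - (-5403)*4396262/11969697 = (23943 + 1/14624) - 1*(-7917667862/3989899) = (23943 + 1/14624) + 7917667862/3989899 = 350142433/14624 + 7917667862/3989899 = 1512820918098155/58348282976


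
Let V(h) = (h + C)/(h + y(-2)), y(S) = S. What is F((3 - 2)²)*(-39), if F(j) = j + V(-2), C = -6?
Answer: -117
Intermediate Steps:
V(h) = (-6 + h)/(-2 + h) (V(h) = (h - 6)/(h - 2) = (-6 + h)/(-2 + h))
F(j) = 2 + j (F(j) = j + (-6 - 2)/(-2 - 2) = j - 8/(-4) = j - ¼*(-8) = j + 2 = 2 + j)
F((3 - 2)²)*(-39) = (2 + (3 - 2)²)*(-39) = (2 + 1²)*(-39) = (2 + 1)*(-39) = 3*(-39) = -117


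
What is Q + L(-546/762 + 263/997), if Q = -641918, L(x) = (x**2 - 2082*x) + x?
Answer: -10276359279644208/16032371161 ≈ -6.4098e+5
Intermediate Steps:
L(x) = x**2 - 2081*x
Q + L(-546/762 + 263/997) = -641918 + (-546/762 + 263/997)*(-2081 + (-546/762 + 263/997)) = -641918 + (-546*1/762 + 263*(1/997))*(-2081 + (-546*1/762 + 263*(1/997))) = -641918 + (-91/127 + 263/997)*(-2081 + (-91/127 + 263/997)) = -641918 - 57326*(-2081 - 57326/126619)/126619 = -641918 - 57326/126619*(-263551465/126619) = -641918 + 15108351282590/16032371161 = -10276359279644208/16032371161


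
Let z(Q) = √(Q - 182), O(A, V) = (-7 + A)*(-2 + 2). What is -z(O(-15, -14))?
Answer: -I*√182 ≈ -13.491*I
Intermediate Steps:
O(A, V) = 0 (O(A, V) = (-7 + A)*0 = 0)
z(Q) = √(-182 + Q)
-z(O(-15, -14)) = -√(-182 + 0) = -√(-182) = -I*√182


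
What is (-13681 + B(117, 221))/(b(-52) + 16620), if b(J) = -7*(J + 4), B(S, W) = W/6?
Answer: -81865/101736 ≈ -0.80468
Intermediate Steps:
B(S, W) = W/6 (B(S, W) = W*(⅙) = W/6)
b(J) = -28 - 7*J (b(J) = -7*(4 + J) = -28 - 7*J)
(-13681 + B(117, 221))/(b(-52) + 16620) = (-13681 + (⅙)*221)/((-28 - 7*(-52)) + 16620) = (-13681 + 221/6)/((-28 + 364) + 16620) = -81865/(6*(336 + 16620)) = -81865/6/16956 = -81865/6*1/16956 = -81865/101736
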